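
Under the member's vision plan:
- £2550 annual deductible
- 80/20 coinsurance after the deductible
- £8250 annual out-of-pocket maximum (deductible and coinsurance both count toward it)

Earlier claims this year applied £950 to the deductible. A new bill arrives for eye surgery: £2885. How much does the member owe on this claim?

£950 of the £2550 deductible is already met, leaving £1600.
After the £1600 deductible portion, £2885 − £1600 = £1285 is subject to coinsurance.
20% of £1285 = £257 falls to the member.
So the member owes £1600 + £257 = £1857 before any cap.
Total out-of-pocket so far would be £950 + £1857 = £2807, below the £8250 cap — no reduction.

£1857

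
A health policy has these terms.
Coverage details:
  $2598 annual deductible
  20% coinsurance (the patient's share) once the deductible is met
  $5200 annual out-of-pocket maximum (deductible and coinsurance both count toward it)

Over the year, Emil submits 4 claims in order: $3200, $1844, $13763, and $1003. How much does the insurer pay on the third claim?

$11650.20

Claim 1 ($3200): deductible takes $2598, $602 remains; patient's 20% is $120.40. Patient pays $2718.40; OOP now $2718.40. Insurer: $3200 − $2718.40 = $481.60.
Claim 2 ($1844): 20% coinsurance on $1844 = $368.80. Patient owes $368.80 (running OOP $3087.20). Plan pays $1844 − $368.80 = $1475.20.
Claim 3 ($13763): deductible met; 20% of $13763 = $2752.60. Adding that to $3087.20 gives $5839.80, past the $5200 cap; patient pays only $5200 − $3087.20 = $2112.80. Plan pays $13763 − $2112.80 = $11650.20.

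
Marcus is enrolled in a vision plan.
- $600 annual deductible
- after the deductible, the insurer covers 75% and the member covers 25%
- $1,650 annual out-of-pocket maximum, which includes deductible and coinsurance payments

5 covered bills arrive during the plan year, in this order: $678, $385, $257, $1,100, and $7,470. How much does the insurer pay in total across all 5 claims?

Claim 1 — $678: $600 finishes the deductible; $78 goes to coinsurance; coinsurance $78 × 25% = $19.50. Cost to member: $619.50. OOP to date $619.50. Insurer: $678 − $619.50 = $58.50.
Claim 2 — $385: deductible met; 25% of $385 = $96.25. Member pays $96.25; OOP now $715.75. Plan pays $385 − $96.25 = $288.75.
Claim 3 — $257: deductible met; 25% of $257 = $64.25. Cost to member: $64.25. OOP to date $780. Insurer: $257 − $64.25 = $192.75.
Claim 4 — $1,100: 25% coinsurance on $1,100 = $275. Member pays $275; OOP now $1,055. Insurer: $1,100 − $275 = $825.
Claim 5 — $7,470: 25% coinsurance on $7,470 = $1,867.50. That would push OOP to $2,922.50, over the $1,650 cap, so member pays $1,650 − $1,055 = $595. Insurer: $7,470 − $595 = $6,875.
Insurer total = bills − member's total = $9,890 − $1,650 = $8,240.

$8,240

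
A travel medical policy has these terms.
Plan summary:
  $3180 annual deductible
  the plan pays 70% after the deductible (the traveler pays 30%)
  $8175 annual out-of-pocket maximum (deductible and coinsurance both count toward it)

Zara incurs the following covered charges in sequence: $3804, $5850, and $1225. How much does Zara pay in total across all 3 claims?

Claim 1 — $3804: $3180 to deductible, leaving $624; coinsurance $624 × 30% = $187.20. Cost to traveler: $3367.20. OOP to date $3367.20.
Claim 2 — $5850: deductible met; 30% of $5850 = $1755. Cost to traveler: $1755. OOP to date $5122.20.
Claim 3 — $1225: 30% coinsurance on $1225 = $367.50. Cost to traveler: $367.50. OOP to date $5489.70.
Summing the traveler's payments: $3367.20 + $1755 + $367.50 = $5489.70.

$5489.70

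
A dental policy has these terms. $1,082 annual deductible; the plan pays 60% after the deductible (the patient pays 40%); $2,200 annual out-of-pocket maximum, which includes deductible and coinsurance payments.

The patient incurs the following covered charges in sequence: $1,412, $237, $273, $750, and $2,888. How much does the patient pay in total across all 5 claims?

Claim 1 ($1,412): $1,082 finishes the deductible; $330 goes to coinsurance; 40% of $330 = $132. Cost to patient: $1,214. OOP to date $1,214.
Claim 2 ($237): deductible met; 40% of $237 = $94.80. Cost to patient: $94.80. OOP to date $1,308.80.
Claim 3 ($273): 40% coinsurance on $273 = $109.20. Patient owes $109.20 (running OOP $1,418).
Claim 4 ($750): deductible already satisfied, so patient's share is 40% × $750 = $300. Patient pays $300; OOP now $1,718.
Claim 5 ($2,888): deductible already satisfied, so patient's share is 40% × $2,888 = $1,155.20. Adding that to $1,718 gives $2,873.20, past the $2,200 cap; patient pays only $2,200 − $1,718 = $482.
Summing the patient's payments: $1,214 + $94.80 + $109.20 + $300 + $482 = $2,200.

$2,200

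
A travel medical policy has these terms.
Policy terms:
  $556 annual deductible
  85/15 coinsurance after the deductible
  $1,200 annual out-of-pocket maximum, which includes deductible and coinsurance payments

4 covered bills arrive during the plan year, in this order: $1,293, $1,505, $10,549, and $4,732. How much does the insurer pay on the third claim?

$10,241.30

Claim 1 — $1,293: $556 to deductible, leaving $737; traveler's 15% is $110.55. Traveler owes $666.55 (running OOP $666.55). Insurer: $1,293 − $666.55 = $626.45.
Claim 2 — $1,505: deductible met; 15% of $1,505 = $225.75. Traveler pays $225.75; OOP now $892.30. Insurer: $1,505 − $225.75 = $1,279.25.
Claim 3 — $10,549: deductible already satisfied, so traveler's share is 15% × $10,549 = $1,582.35. OOP would hit $2,474.65 > $1,200, so the cap limits the traveler to $1,200 − $892.30 = $307.70. Plan pays $10,549 − $307.70 = $10,241.30.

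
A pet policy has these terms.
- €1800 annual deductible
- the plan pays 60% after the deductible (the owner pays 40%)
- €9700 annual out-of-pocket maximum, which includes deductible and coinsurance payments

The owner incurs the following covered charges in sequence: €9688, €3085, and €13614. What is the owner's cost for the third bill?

Claim 1 — €9688: €1800 to deductible, leaving €7888; owner's 40% is €3155.20. Cost to owner: €4955.20. OOP to date €4955.20.
Claim 2 — €3085: deductible already satisfied, so owner's share is 40% × €3085 = €1234. Cost to owner: €1234. OOP to date €6189.20.
Claim 3 — €13614: 40% coinsurance on €13614 = €5445.60. That would push OOP to €11634.80, over the €9700 cap, so owner pays €9700 − €6189.20 = €3510.80.

€3510.80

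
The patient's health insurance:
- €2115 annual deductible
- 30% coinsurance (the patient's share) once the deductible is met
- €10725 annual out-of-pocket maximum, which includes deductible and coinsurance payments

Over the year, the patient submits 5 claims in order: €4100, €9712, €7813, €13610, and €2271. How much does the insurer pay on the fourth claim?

€10853

Claim 1 — €4100: deductible takes €2115, €1985 remains; patient's 30% is €595.50. Cost to patient: €2710.50. OOP to date €2710.50. Plan pays €4100 − €2710.50 = €1389.50.
Claim 2 — €9712: 30% coinsurance on €9712 = €2913.60. Patient pays €2913.60; OOP now €5624.10. Plan pays €9712 − €2913.60 = €6798.40.
Claim 3 — €7813: 30% coinsurance on €7813 = €2343.90. Patient pays €2343.90; OOP now €7968. Plan pays €7813 − €2343.90 = €5469.10.
Claim 4 — €13610: deductible met; 30% of €13610 = €4083. Adding that to €7968 gives €12051, past the €10725 cap; patient pays only €10725 − €7968 = €2757. Insurer: €13610 − €2757 = €10853.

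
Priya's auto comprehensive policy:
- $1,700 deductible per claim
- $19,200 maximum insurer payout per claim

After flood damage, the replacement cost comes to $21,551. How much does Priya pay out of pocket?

Subtract the deductible: $21,551 − $1,700 = $19,851.
Since $19,851 > $19,200, the payout is capped at $19,200.
Policyholder's share is the uncovered remainder: $21,551 − $19,200 = $2,351.

$2,351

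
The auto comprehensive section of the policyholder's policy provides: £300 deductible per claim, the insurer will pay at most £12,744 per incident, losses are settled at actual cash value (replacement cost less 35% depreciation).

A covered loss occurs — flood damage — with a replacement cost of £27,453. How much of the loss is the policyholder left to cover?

£14,709

Depreciate 35%: the covered value is £27,453 × 0.65 = £17,844.45.
Less the £300 deductible: £17,844.45 − £300 = £17,544.45.
£17,544.45 exceeds the £12,744 limit, so the insurer pays the limit: £12,744.
Policyholder's share is the uncovered remainder: £27,453 − £12,744 = £14,709.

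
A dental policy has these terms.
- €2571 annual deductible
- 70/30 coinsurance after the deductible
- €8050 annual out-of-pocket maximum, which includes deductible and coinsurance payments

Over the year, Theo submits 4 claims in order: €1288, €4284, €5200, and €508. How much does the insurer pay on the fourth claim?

€355.60

Claim 1 — €1288: entire amount goes to the deductible. Cost to patient: €1288. OOP to date €1288. Plan pays €1288 − €1288 = €0.
Claim 2 — €4284: deductible takes €1283, €3001 remains; coinsurance €3001 × 30% = €900.30. Cost to patient: €2183.30. OOP to date €3471.30. Insurer: €4284 − €2183.30 = €2100.70.
Claim 3 — €5200: 30% coinsurance on €5200 = €1560. Patient pays €1560; OOP now €5031.30. Plan pays €5200 − €1560 = €3640.
Claim 4 — €508: deductible met; 30% of €508 = €152.40. Cost to patient: €152.40. OOP to date €5183.70. Insurer: €508 − €152.40 = €355.60.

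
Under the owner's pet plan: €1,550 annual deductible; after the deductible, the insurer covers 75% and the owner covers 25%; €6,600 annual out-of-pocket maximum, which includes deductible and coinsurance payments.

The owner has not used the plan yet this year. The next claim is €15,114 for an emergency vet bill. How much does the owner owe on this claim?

€4,941

Nothing has been paid toward the €1,550 deductible, so the first €1,550 of this charge is applied there.
That leaves €15,114 − €1,550 = €13,564 for coinsurance.
25% of €13,564 = €3,391 falls to the owner.
Owner responsibility before any cap: €1,550 + €3,391 = €4,941.
Cumulative spending €0 + €4,941 = €4,941 stays under the €6,600 maximum.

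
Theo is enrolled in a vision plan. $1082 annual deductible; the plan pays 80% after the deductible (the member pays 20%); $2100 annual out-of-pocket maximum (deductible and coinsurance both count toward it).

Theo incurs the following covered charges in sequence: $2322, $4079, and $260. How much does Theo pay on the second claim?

Bill 1, $2322: deductible takes $1082, $1240 remains; 20% of $1240 = $248. Member pays $1330; OOP now $1330.
Bill 2, $4079: deductible met; 20% of $4079 = $815.80. OOP would hit $2145.80 > $2100, so the cap limits the member to $2100 − $1330 = $770.

$770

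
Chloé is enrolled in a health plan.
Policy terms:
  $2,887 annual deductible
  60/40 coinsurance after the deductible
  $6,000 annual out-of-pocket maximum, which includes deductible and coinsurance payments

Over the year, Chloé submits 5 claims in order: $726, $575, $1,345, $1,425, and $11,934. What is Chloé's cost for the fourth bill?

$714.60

Claim 1 ($726): all of it applies to the deductible. Cost to patient: $726. OOP to date $726.
Claim 2 ($575): entire amount goes to the deductible. Patient pays $575; OOP now $1,301.
Claim 3 ($1,345): fully absorbed by the deductible. Patient owes $1,345 (running OOP $2,646).
Claim 4 ($1,425): $241 to deductible, leaving $1,184; 40% of $1,184 = $473.60. Patient pays $714.60; OOP now $3,360.60.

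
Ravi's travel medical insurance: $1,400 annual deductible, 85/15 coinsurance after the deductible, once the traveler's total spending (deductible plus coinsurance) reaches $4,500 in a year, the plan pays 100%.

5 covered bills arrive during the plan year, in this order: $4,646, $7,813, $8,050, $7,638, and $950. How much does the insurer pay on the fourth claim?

Claim 1 ($4,646): $1,400 finishes the deductible; $3,246 goes to coinsurance; coinsurance $3,246 × 15% = $486.90. Traveler pays $1,886.90; OOP now $1,886.90. Insurer: $4,646 − $1,886.90 = $2,759.10.
Claim 2 ($7,813): 15% coinsurance on $7,813 = $1,171.95. Traveler owes $1,171.95 (running OOP $3,058.85). Insurer: $7,813 − $1,171.95 = $6,641.05.
Claim 3 ($8,050): deductible already satisfied, so traveler's share is 15% × $8,050 = $1,207.50. Traveler pays $1,207.50; OOP now $4,266.35. Insurer: $8,050 − $1,207.50 = $6,842.50.
Claim 4 ($7,638): 15% coinsurance on $7,638 = $1,145.70. Adding that to $4,266.35 gives $5,412.05, past the $4,500 cap; traveler pays only $4,500 − $4,266.35 = $233.65. Insurer: $7,638 − $233.65 = $7,404.35.

$7,404.35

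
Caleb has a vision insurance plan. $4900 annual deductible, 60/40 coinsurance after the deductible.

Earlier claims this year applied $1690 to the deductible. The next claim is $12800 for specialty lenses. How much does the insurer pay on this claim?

$5754

Remaining deductible: $4900 − $1690 = $3210.
After the $3210 deductible portion, $12800 − $3210 = $9590 is subject to coinsurance.
40% of $9590 = $3836 falls to the member.
Member responsibility: $3210 + $3836 = $7046.
The plan picks up $12800 − $7046 = $5754.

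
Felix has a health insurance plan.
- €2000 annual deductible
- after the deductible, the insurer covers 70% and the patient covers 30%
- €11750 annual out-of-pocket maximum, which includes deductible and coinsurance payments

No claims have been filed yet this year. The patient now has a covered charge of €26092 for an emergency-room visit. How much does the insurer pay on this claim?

€16864.40

Nothing has been paid toward the €2000 deductible, so the first €2000 of this charge is applied there.
After the €2000 deductible portion, €26092 − €2000 = €24092 is subject to coinsurance.
Coinsurance: €24092 × 30% = €7227.60.
Patient responsibility before any cap: €2000 + €7227.60 = €9227.60.
Total out-of-pocket so far would be €0 + €9227.60 = €9227.60, below the €11750 cap — no reduction.
The insurer covers the remainder: €26092 − €9227.60 = €16864.40.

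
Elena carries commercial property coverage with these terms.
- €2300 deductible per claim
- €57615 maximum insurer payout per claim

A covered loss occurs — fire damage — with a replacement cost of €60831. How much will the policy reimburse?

Less the €2300 deductible: €60831 − €2300 = €58531.
€58531 exceeds the €57615 limit, so the insurer pays the limit: €57615.

€57615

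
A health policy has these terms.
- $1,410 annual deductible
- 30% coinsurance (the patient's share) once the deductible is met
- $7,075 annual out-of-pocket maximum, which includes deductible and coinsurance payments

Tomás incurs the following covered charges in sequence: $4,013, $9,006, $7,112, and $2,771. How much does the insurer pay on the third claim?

$4,978.40

#1 ($4,013): $1,410 to deductible, leaving $2,603; patient's 30% is $780.90. Cost to patient: $2,190.90. OOP to date $2,190.90. Insurer: $4,013 − $2,190.90 = $1,822.10.
#2 ($9,006): 30% coinsurance on $9,006 = $2,701.80. Patient owes $2,701.80 (running OOP $4,892.70). Plan pays $9,006 − $2,701.80 = $6,304.20.
#3 ($7,112): deductible met; 30% of $7,112 = $2,133.60. Cost to patient: $2,133.60. OOP to date $7,026.30. Plan pays $7,112 − $2,133.60 = $4,978.40.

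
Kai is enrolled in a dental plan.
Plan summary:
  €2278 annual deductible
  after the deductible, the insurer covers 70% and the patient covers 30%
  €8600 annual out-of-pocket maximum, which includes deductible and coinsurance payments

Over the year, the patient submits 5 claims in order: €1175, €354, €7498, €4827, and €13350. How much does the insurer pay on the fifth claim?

€10500.80

Bill 1, €1175: entire amount goes to the deductible. Patient pays €1175; OOP now €1175. Plan pays €1175 − €1175 = €0.
Bill 2, €354: entire amount goes to the deductible. Patient pays €354; OOP now €1529. Insurer: €354 − €354 = €0.
Bill 3, €7498: deductible takes €749, €6749 remains; coinsurance €6749 × 30% = €2024.70. Patient pays €2773.70; OOP now €4302.70. Insurer: €7498 − €2773.70 = €4724.30.
Bill 4, €4827: 30% coinsurance on €4827 = €1448.10. Cost to patient: €1448.10. OOP to date €5750.80. Insurer: €4827 − €1448.10 = €3378.90.
Bill 5, €13350: deductible met; 30% of €13350 = €4005. OOP would hit €9755.80 > €8600, so the cap limits the patient to €8600 − €5750.80 = €2849.20. Plan pays €13350 − €2849.20 = €10500.80.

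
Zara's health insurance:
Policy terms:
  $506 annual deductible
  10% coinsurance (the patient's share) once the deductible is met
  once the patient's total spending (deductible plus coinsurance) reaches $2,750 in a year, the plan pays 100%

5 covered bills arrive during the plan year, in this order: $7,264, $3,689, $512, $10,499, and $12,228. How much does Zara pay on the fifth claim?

Claim 1 ($7,264): deductible takes $506, $6,758 remains; coinsurance $6,758 × 10% = $675.80. Patient pays $1,181.80; OOP now $1,181.80.
Claim 2 ($3,689): deductible already satisfied, so patient's share is 10% × $3,689 = $368.90. Cost to patient: $368.90. OOP to date $1,550.70.
Claim 3 ($512): 10% coinsurance on $512 = $51.20. Patient owes $51.20 (running OOP $1,601.90).
Claim 4 ($10,499): deductible met; 10% of $10,499 = $1,049.90. Patient owes $1,049.90 (running OOP $2,651.80).
Claim 5 ($12,228): deductible already satisfied, so patient's share is 10% × $12,228 = $1,222.80. That would push OOP to $3,874.60, over the $2,750 cap, so patient pays $2,750 − $2,651.80 = $98.20.

$98.20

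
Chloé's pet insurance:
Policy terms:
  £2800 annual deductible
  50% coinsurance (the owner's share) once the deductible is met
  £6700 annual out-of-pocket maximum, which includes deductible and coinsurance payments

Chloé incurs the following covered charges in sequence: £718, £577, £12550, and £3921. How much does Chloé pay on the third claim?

£5405

Claim 1 — £718: entire amount goes to the deductible. Owner owes £718 (running OOP £718).
Claim 2 — £577: fully absorbed by the deductible. Owner owes £577 (running OOP £1295).
Claim 3 — £12550: £1505 finishes the deductible; £11045 goes to coinsurance; 50% of £11045 = £5522.50. Together that's £1505 + £5522.50 = £7027.50. Adding that to £1295 gives £8322.50, past the £6700 cap; owner pays only £6700 − £1295 = £5405.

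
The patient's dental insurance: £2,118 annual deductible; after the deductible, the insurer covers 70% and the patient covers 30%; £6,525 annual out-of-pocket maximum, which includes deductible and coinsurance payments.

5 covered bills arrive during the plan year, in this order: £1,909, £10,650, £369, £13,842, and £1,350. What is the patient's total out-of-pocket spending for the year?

Claim 1 (£1,909): entire amount goes to the deductible. Cost to patient: £1,909. OOP to date £1,909.
Claim 2 (£10,650): deductible takes £209, £10,441 remains; 30% of £10,441 = £3,132.30. Patient pays £3,341.30; OOP now £5,250.30.
Claim 3 (£369): 30% coinsurance on £369 = £110.70. Patient owes £110.70 (running OOP £5,361).
Claim 4 (£13,842): deductible already satisfied, so patient's share is 30% × £13,842 = £4,152.60. That would push OOP to £9,513.60, over the £6,525 cap, so patient pays £6,525 − £5,361 = £1,164.
Claim 5 (£1,350): 30% coinsurance on £1,350 = £405. That would push OOP to £6,930, over the £6,525 cap, so patient pays £6,525 − £6,525 = £0.
Total paid by the patient: £1,909 + £3,341.30 + £110.70 + £1,164 + £0 = £6,525.

£6,525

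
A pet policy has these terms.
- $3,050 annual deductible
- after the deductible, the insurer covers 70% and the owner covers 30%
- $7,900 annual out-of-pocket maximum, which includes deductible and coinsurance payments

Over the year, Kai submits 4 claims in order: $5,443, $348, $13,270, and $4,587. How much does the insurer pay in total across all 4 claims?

$15,748

Claim 1 ($5,443): deductible takes $3,050, $2,393 remains; coinsurance $2,393 × 30% = $717.90. Cost to owner: $3,767.90. OOP to date $3,767.90. Plan pays $5,443 − $3,767.90 = $1,675.10.
Claim 2 ($348): deductible already satisfied, so owner's share is 30% × $348 = $104.40. Cost to owner: $104.40. OOP to date $3,872.30. Insurer: $348 − $104.40 = $243.60.
Claim 3 ($13,270): 30% coinsurance on $13,270 = $3,981. Owner owes $3,981 (running OOP $7,853.30). Plan pays $13,270 − $3,981 = $9,289.
Claim 4 ($4,587): 30% coinsurance on $4,587 = $1,376.10. That would push OOP to $9,229.40, over the $7,900 cap, so owner pays $7,900 − $7,853.30 = $46.70. Insurer: $4,587 − $46.70 = $4,540.30.
Insurer total = bills − owner's total = $23,648 − $7,900 = $15,748.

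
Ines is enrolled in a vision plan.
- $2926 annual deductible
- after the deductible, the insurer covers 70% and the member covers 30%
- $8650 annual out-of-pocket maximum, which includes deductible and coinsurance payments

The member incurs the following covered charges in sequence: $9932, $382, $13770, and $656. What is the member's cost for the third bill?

$3507.60

Claim 1 — $9932: $2926 finishes the deductible; $7006 goes to coinsurance; 30% of $7006 = $2101.80. Member pays $5027.80; OOP now $5027.80.
Claim 2 — $382: deductible met; 30% of $382 = $114.60. Cost to member: $114.60. OOP to date $5142.40.
Claim 3 — $13770: deductible already satisfied, so member's share is 30% × $13770 = $4131. That would push OOP to $9273.40, over the $8650 cap, so member pays $8650 − $5142.40 = $3507.60.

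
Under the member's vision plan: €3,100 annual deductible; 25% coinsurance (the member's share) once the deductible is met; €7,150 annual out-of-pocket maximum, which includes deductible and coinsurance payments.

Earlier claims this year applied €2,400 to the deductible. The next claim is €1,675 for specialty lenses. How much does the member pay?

€943.75

Deductible still to meet: €3,100 − €2,400 = €700.
After the €700 deductible portion, €1,675 − €700 = €975 is subject to coinsurance.
25% of €975 = €243.75 falls to the member.
So the member owes €700 + €243.75 = €943.75 before any cap.
Year-to-date out-of-pocket becomes €2,400 + €943.75 = €3,343.75, still under the €7,150 maximum, so no cap applies.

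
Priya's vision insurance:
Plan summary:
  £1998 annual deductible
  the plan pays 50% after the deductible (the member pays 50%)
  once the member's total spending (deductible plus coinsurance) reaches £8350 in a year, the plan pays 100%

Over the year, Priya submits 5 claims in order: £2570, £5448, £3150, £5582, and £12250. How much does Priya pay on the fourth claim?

£1767

Bill 1, £2570: £1998 to deductible, leaving £572; member's 50% is £286. Member pays £2284; OOP now £2284.
Bill 2, £5448: 50% coinsurance on £5448 = £2724. Member pays £2724; OOP now £5008.
Bill 3, £3150: deductible met; 50% of £3150 = £1575. Cost to member: £1575. OOP to date £6583.
Bill 4, £5582: deductible already satisfied, so member's share is 50% × £5582 = £2791. Adding that to £6583 gives £9374, past the £8350 cap; member pays only £8350 − £6583 = £1767.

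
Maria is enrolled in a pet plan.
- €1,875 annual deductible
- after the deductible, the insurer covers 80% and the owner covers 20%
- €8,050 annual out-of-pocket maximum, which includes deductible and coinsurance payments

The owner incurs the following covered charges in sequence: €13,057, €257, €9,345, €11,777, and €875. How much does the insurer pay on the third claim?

€7,476

Bill 1, €13,057: deductible takes €1,875, €11,182 remains; owner's 20% is €2,236.40. Owner owes €4,111.40 (running OOP €4,111.40). Plan pays €13,057 − €4,111.40 = €8,945.60.
Bill 2, €257: 20% coinsurance on €257 = €51.40. Cost to owner: €51.40. OOP to date €4,162.80. Insurer: €257 − €51.40 = €205.60.
Bill 3, €9,345: deductible met; 20% of €9,345 = €1,869. Cost to owner: €1,869. OOP to date €6,031.80. Plan pays €9,345 − €1,869 = €7,476.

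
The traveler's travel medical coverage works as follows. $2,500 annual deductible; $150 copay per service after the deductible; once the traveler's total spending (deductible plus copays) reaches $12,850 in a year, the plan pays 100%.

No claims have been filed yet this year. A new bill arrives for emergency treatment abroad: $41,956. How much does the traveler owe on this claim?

$2,650

Nothing has been paid toward the $2,500 deductible, so the first $2,500 of this charge is applied there.
That leaves $41,956 − $2,500 = $39,456 for the copay.
Copay on this service: $150.
That puts the traveler's cost at $2,500 + $150 = $2,650 before any cap.
Year-to-date out-of-pocket becomes $0 + $2,650 = $2,650, still under the $12,850 maximum, so no cap applies.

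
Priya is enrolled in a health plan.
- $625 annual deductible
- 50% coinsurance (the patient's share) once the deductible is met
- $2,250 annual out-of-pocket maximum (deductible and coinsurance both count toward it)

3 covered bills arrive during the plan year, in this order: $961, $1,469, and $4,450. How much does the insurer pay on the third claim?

Claim 1 ($961): $625 finishes the deductible; $336 goes to coinsurance; coinsurance $336 × 50% = $168. Patient owes $793 (running OOP $793). Plan pays $961 − $793 = $168.
Claim 2 ($1,469): deductible met; 50% of $1,469 = $734.50. Cost to patient: $734.50. OOP to date $1,527.50. Plan pays $1,469 − $734.50 = $734.50.
Claim 3 ($4,450): deductible met; 50% of $4,450 = $2,225. That would push OOP to $3,752.50, over the $2,250 cap, so patient pays $2,250 − $1,527.50 = $722.50. Insurer: $4,450 − $722.50 = $3,727.50.

$3,727.50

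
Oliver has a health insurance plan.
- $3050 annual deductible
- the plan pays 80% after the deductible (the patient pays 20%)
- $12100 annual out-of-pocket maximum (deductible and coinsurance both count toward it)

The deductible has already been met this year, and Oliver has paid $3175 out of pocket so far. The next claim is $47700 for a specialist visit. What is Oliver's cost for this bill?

$8925

The deductible is already satisfied, so the full bill goes to coinsurance.
Coinsurance: $47700 × 20% = $9540.
That would bring total out-of-pocket to $12715, past the $12100 cap. The patient is capped at $12100 − $3175 = $8925 on this claim.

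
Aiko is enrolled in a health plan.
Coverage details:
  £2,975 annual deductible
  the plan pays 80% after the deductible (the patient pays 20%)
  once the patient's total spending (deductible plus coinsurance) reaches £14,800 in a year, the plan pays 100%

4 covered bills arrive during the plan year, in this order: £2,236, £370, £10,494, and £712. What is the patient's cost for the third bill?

#1 (£2,236): fully absorbed by the deductible. Cost to patient: £2,236. OOP to date £2,236.
#2 (£370): fully absorbed by the deductible. Patient pays £370; OOP now £2,606.
#3 (£10,494): deductible takes £369, £10,125 remains; 20% of £10,125 = £2,025. Patient owes £2,394 (running OOP £5,000).

£2,394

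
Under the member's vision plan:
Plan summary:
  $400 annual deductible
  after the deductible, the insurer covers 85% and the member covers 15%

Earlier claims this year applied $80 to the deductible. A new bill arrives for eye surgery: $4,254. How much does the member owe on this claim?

Remaining deductible: $400 − $80 = $320.
That leaves $4,254 − $320 = $3,934 for coinsurance.
Member's 15% share of $3,934 is $590.10.
So the member owes $320 + $590.10 = $910.10.

$910.10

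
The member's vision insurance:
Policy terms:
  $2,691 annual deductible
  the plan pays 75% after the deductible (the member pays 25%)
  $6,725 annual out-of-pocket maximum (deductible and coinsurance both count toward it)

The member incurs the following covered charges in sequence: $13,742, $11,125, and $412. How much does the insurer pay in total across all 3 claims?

Claim 1 ($13,742): $2,691 finishes the deductible; $11,051 goes to coinsurance; member's 25% is $2,762.75. Member owes $5,453.75 (running OOP $5,453.75). Insurer: $13,742 − $5,453.75 = $8,288.25.
Claim 2 ($11,125): deductible met; 25% of $11,125 = $2,781.25. Adding that to $5,453.75 gives $8,235, past the $6,725 cap; member pays only $6,725 − $5,453.75 = $1,271.25. Insurer: $11,125 − $1,271.25 = $9,853.75.
Claim 3 ($412): deductible already satisfied, so member's share is 25% × $412 = $103. OOP would hit $6,828 > $6,725, so the cap limits the member to $6,725 − $6,725 = $0. Plan pays $412 − $0 = $412.
Insurer total = bills − member's total = $25,279 − $6,725 = $18,554.

$18,554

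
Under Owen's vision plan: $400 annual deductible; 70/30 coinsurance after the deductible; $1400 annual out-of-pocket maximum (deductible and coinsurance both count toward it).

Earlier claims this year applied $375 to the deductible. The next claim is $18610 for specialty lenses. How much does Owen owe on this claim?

Deductible still to meet: $400 − $375 = $25.
After the $25 deductible portion, $18610 − $25 = $18585 is subject to coinsurance.
Member's 30% share of $18585 is $5575.50.
So the member owes $25 + $5575.50 = $5600.50 before any cap.
That would bring total out-of-pocket to $5975.50, past the $1400 cap. The member is capped at $1400 − $375 = $1025 on this claim.

$1025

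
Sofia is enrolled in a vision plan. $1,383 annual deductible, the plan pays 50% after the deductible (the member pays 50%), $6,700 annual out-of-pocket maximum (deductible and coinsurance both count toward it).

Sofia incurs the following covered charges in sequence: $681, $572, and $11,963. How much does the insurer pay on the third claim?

$6,516

#1 ($681): fully absorbed by the deductible. Cost to member: $681. OOP to date $681. Insurer: $681 − $681 = $0.
#2 ($572): all of it applies to the deductible. Member owes $572 (running OOP $1,253). Insurer: $572 − $572 = $0.
#3 ($11,963): $130 finishes the deductible; $11,833 goes to coinsurance; coinsurance $11,833 × 50% = $5,916.50. Claim cost before the cap: $130 + $5,916.50 = $6,046.50. That would push OOP to $7,299.50, over the $6,700 cap, so member pays $6,700 − $1,253 = $5,447. Insurer: $11,963 − $5,447 = $6,516.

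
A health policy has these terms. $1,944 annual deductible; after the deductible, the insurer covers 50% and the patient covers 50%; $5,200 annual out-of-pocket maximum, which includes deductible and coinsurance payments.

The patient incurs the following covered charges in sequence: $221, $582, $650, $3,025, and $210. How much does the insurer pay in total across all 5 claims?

$1,372

Claim 1 ($221): entire amount goes to the deductible. Cost to patient: $221. OOP to date $221. Plan pays $221 − $221 = $0.
Claim 2 ($582): all of it applies to the deductible. Cost to patient: $582. OOP to date $803. Plan pays $582 − $582 = $0.
Claim 3 ($650): all of it applies to the deductible. Patient pays $650; OOP now $1,453. Plan pays $650 − $650 = $0.
Claim 4 ($3,025): deductible takes $491, $2,534 remains; 50% of $2,534 = $1,267. Cost to patient: $1,758. OOP to date $3,211. Insurer: $3,025 − $1,758 = $1,267.
Claim 5 ($210): 50% coinsurance on $210 = $105. Patient owes $105 (running OOP $3,316). Insurer: $210 − $105 = $105.
Insurer total: $0 + $0 + $0 + $1,267 + $105 = $1,372.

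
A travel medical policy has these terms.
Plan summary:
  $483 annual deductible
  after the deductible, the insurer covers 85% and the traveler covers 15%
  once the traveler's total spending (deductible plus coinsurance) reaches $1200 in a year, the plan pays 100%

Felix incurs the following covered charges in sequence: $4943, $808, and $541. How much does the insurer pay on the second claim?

$760

Claim 1 ($4943): deductible takes $483, $4460 remains; 15% of $4460 = $669. Traveler pays $1152; OOP now $1152. Insurer: $4943 − $1152 = $3791.
Claim 2 ($808): deductible already satisfied, so traveler's share is 15% × $808 = $121.20. Adding that to $1152 gives $1273.20, past the $1200 cap; traveler pays only $1200 − $1152 = $48. Insurer: $808 − $48 = $760.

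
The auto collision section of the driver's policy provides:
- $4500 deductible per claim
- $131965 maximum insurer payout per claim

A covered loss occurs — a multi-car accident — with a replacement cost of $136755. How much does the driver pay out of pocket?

Less the $4500 deductible: $136755 − $4500 = $132255.
The $131965 per-incident cap binds; insurer pays $131965.
The driver bears the rest of the original loss: $136755 − $131965 = $4790.

$4790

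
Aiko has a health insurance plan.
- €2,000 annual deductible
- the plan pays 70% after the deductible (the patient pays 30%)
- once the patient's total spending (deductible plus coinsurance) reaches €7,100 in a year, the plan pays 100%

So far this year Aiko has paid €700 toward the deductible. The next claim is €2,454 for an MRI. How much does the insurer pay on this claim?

€807.80

Deductible still to meet: €2,000 − €700 = €1,300.
The remaining €1,154 (= €2,454 − €1,300) moves to coinsurance.
Patient's 30% share of €1,154 is €346.20.
So the patient owes €1,300 + €346.20 = €1,646.20 before any cap.
Year-to-date out-of-pocket becomes €700 + €1,646.20 = €2,346.20, still under the €7,100 maximum, so no cap applies.
Insurer pays the balance: €2,454 − €1,646.20 = €807.80.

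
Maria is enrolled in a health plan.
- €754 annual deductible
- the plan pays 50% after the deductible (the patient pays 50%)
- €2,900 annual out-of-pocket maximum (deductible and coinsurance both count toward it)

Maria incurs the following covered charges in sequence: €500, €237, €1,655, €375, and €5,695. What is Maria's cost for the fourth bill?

Claim 1 — €500: all of it applies to the deductible. Patient pays €500; OOP now €500.
Claim 2 — €237: fully absorbed by the deductible. Patient pays €237; OOP now €737.
Claim 3 — €1,655: €17 to deductible, leaving €1,638; 50% of €1,638 = €819. Patient pays €836; OOP now €1,573.
Claim 4 — €375: deductible already satisfied, so patient's share is 50% × €375 = €187.50. Cost to patient: €187.50. OOP to date €1,760.50.

€187.50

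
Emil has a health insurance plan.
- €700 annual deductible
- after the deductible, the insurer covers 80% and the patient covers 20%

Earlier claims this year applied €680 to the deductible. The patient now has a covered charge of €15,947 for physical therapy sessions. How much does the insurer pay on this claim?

€12,741.60

€680 of the €700 deductible is already met, leaving €20.
The remaining €15,927 (= €15,947 − €20) moves to coinsurance.
Patient's 20% share of €15,927 is €3,185.40.
So the patient owes €20 + €3,185.40 = €3,205.40.
The plan picks up €15,947 − €3,205.40 = €12,741.60.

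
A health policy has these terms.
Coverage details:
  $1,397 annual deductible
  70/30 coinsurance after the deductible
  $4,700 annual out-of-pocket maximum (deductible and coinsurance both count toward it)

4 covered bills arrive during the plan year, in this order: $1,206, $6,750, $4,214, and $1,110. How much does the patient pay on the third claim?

$1,264.20

Claim 1 ($1,206): entire amount goes to the deductible. Patient pays $1,206; OOP now $1,206.
Claim 2 ($6,750): $191 finishes the deductible; $6,559 goes to coinsurance; patient's 30% is $1,967.70. Cost to patient: $2,158.70. OOP to date $3,364.70.
Claim 3 ($4,214): deductible met; 30% of $4,214 = $1,264.20. Patient pays $1,264.20; OOP now $4,628.90.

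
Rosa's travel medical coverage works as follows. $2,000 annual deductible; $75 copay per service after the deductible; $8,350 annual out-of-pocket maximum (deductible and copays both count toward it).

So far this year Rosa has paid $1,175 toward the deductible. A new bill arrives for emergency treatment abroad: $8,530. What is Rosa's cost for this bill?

Deductible still to meet: $2,000 − $1,175 = $825.
That leaves $8,530 − $825 = $7,705 for the copay.
Copay on this service: $75.
That puts the traveler's cost at $825 + $75 = $900 before any cap.
Year-to-date out-of-pocket becomes $1,175 + $900 = $2,075, still under the $8,350 maximum, so no cap applies.

$900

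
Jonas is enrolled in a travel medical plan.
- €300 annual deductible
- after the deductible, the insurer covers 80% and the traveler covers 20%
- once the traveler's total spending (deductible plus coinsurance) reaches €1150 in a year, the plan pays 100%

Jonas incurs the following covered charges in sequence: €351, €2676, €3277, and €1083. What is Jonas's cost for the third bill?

#1 (€351): €300 to deductible, leaving €51; coinsurance €51 × 20% = €10.20. Cost to traveler: €310.20. OOP to date €310.20.
#2 (€2676): 20% coinsurance on €2676 = €535.20. Traveler pays €535.20; OOP now €845.40.
#3 (€3277): deductible met; 20% of €3277 = €655.40. Adding that to €845.40 gives €1500.80, past the €1150 cap; traveler pays only €1150 − €845.40 = €304.60.

€304.60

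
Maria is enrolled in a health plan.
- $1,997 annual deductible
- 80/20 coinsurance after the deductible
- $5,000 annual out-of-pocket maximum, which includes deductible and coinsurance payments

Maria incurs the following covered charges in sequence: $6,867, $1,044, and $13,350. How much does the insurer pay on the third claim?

$11,529.80

Bill 1, $6,867: $1,997 to deductible, leaving $4,870; coinsurance $4,870 × 20% = $974. Patient owes $2,971 (running OOP $2,971). Plan pays $6,867 − $2,971 = $3,896.
Bill 2, $1,044: deductible already satisfied, so patient's share is 20% × $1,044 = $208.80. Cost to patient: $208.80. OOP to date $3,179.80. Insurer: $1,044 − $208.80 = $835.20.
Bill 3, $13,350: deductible met; 20% of $13,350 = $2,670. That would push OOP to $5,849.80, over the $5,000 cap, so patient pays $5,000 − $3,179.80 = $1,820.20. Plan pays $13,350 − $1,820.20 = $11,529.80.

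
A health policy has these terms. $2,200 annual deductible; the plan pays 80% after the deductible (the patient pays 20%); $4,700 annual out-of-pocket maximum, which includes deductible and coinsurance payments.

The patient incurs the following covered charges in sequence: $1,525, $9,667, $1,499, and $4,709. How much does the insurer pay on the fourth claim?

$4,307.20

Bill 1, $1,525: fully absorbed by the deductible. Cost to patient: $1,525. OOP to date $1,525. Insurer: $1,525 − $1,525 = $0.
Bill 2, $9,667: $675 finishes the deductible; $8,992 goes to coinsurance; 20% of $8,992 = $1,798.40. Cost to patient: $2,473.40. OOP to date $3,998.40. Plan pays $9,667 − $2,473.40 = $7,193.60.
Bill 3, $1,499: deductible already satisfied, so patient's share is 20% × $1,499 = $299.80. Patient pays $299.80; OOP now $4,298.20. Plan pays $1,499 − $299.80 = $1,199.20.
Bill 4, $4,709: 20% coinsurance on $4,709 = $941.80. OOP would hit $5,240 > $4,700, so the cap limits the patient to $4,700 − $4,298.20 = $401.80. Insurer: $4,709 − $401.80 = $4,307.20.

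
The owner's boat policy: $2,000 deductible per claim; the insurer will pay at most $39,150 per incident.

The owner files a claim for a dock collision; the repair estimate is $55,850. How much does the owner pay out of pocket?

Less the $2,000 deductible: $55,850 − $2,000 = $53,850.
Since $53,850 > $39,150, the payout is capped at $39,150.
Out of pocket: $55,850 − $39,150 = $16,700.

$16,700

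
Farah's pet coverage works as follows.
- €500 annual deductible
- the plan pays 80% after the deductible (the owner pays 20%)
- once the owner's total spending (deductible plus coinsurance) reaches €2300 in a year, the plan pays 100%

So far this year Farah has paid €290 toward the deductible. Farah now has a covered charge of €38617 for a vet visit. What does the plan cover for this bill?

Remaining deductible: €500 − €290 = €210.
That leaves €38617 − €210 = €38407 for coinsurance.
Owner's 20% share of €38407 is €7681.40.
That puts the owner's cost at €210 + €7681.40 = €7891.40 before any cap.
Adding €7891.40 to the €290 already spent would give €8181.40, which exceeds the €2300 cap; the owner pays just €2300 − €290 = €2010.
The insurer covers the remainder: €38617 − €2010 = €36607.

€36607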